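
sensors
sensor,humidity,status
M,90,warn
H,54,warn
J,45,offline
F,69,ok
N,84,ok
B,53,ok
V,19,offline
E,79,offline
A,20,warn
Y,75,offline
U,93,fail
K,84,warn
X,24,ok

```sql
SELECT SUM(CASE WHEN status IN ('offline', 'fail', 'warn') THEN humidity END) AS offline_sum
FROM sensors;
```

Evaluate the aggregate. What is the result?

559

sensor=M: ✓ → 90
sensor=H: ✓ → 54
sensor=J: ✓ → 45
sensor=F: ✗
sensor=N: ✗
sensor=B: ✗
sensor=V: ✓ → 19
sensor=E: ✓ → 79
sensor=A: ✓ → 20
sensor=Y: ✓ → 75
sensor=U: ✓ → 93
sensor=K: ✓ → 84
sensor=X: ✗
offline_sum = 90 + 54 + 45 + 19 + 79 + 20 + 75 + 93 + 84 = 559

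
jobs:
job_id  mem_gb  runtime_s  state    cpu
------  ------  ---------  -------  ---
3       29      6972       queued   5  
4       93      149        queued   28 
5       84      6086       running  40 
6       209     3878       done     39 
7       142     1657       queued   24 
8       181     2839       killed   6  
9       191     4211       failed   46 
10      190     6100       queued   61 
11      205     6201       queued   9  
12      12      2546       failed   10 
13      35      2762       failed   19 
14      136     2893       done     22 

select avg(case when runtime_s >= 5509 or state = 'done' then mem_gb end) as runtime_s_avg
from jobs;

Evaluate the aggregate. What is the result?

job_id=3: ✓ → 29
job_id=4: ✗
job_id=5: ✓ → 84
job_id=6: ✓ → 209
job_id=7: ✗
job_id=8: ✗
job_id=9: ✗
job_id=10: ✓ → 190
job_id=11: ✓ → 205
job_id=12: ✗
job_id=13: ✗
job_id=14: ✓ → 136
runtime_s_avg = (29 + 84 + 209 + 190 + 205 + 136) / 6 = 142.1666666667

142.1666666667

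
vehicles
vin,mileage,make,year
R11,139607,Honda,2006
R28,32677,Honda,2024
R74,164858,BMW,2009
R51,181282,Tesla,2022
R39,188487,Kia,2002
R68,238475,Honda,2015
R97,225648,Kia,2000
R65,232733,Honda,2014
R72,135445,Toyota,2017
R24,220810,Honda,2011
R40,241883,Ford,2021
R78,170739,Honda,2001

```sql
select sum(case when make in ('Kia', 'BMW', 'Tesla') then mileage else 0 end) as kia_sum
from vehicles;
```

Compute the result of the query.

vin=R11: ✗
vin=R28: ✗
vin=R74: ✓ → 164858
vin=R51: ✓ → 181282
vin=R39: ✓ → 188487
vin=R68: ✗
vin=R97: ✓ → 225648
vin=R65: ✗
vin=R72: ✗
vin=R24: ✗
vin=R40: ✗
vin=R78: ✗
kia_sum = 164858 + 181282 + 188487 + 225648 = 760275

760275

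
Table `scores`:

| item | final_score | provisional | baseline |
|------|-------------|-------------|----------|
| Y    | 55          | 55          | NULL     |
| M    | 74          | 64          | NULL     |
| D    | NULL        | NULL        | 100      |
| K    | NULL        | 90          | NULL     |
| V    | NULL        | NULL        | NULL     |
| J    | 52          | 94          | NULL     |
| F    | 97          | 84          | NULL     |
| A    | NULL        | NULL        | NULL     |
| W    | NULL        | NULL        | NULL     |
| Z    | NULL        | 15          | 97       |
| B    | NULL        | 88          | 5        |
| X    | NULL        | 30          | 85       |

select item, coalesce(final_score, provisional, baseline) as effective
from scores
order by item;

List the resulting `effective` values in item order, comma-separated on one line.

NULL, 88, 100, 97, 52, 90, 74, NULL, NULL, 30, 55, 15

item=A: final_score=NULL, provisional=NULL, baseline=NULL (all NULL) → NULL
item=B: final_score=NULL, provisional=88 → 88
item=D: final_score=NULL, provisional=NULL, baseline=100 → 100
item=F: final_score=97 → 97
item=J: final_score=52 → 52
item=K: final_score=NULL, provisional=90 → 90
item=M: final_score=74 → 74
item=V: final_score=NULL, provisional=NULL, baseline=NULL (all NULL) → NULL
item=W: final_score=NULL, provisional=NULL, baseline=NULL (all NULL) → NULL
item=X: final_score=NULL, provisional=30 → 30
item=Y: final_score=55 → 55
item=Z: final_score=NULL, provisional=15 → 15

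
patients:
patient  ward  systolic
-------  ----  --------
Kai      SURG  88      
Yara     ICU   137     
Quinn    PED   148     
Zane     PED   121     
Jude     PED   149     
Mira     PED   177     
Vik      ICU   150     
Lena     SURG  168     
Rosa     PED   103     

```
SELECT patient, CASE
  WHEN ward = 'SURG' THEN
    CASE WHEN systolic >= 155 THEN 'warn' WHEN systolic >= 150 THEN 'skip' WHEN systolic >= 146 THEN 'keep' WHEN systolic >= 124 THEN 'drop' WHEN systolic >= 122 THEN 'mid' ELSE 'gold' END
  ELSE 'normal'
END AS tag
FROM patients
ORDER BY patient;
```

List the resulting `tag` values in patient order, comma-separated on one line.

normal, gold, warn, normal, normal, normal, normal, normal, normal

patient=Jude: ward='PED' → outer ELSE → normal
patient=Kai: ward='SURG' → inner[ELSE] → gold
patient=Lena: ward='SURG' → inner[systolic >= 155] → warn
patient=Mira: ward='PED' → outer ELSE → normal
patient=Quinn: ward='PED' → outer ELSE → normal
patient=Rosa: ward='PED' → outer ELSE → normal
patient=Vik: ward='ICU' → outer ELSE → normal
patient=Yara: ward='ICU' → outer ELSE → normal
patient=Zane: ward='PED' → outer ELSE → normal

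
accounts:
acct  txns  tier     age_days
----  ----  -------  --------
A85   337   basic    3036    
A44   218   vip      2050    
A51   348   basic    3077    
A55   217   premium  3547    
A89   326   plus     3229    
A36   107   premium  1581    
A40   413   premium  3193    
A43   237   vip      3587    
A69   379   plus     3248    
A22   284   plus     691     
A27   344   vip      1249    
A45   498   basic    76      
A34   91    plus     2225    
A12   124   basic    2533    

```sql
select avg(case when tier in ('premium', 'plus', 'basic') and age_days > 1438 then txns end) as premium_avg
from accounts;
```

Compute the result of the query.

acct=A85: ✓ → 337
acct=A44: ✗
acct=A51: ✓ → 348
acct=A55: ✓ → 217
acct=A89: ✓ → 326
acct=A36: ✓ → 107
acct=A40: ✓ → 413
acct=A43: ✗
acct=A69: ✓ → 379
acct=A22: ✗
acct=A27: ✗
acct=A45: ✗
acct=A34: ✓ → 91
acct=A12: ✓ → 124
premium_avg = (337 + 348 + 217 + 326 + 107 + 413 + 379 + 91 + 124) / 9 = 260.2222222222

260.2222222222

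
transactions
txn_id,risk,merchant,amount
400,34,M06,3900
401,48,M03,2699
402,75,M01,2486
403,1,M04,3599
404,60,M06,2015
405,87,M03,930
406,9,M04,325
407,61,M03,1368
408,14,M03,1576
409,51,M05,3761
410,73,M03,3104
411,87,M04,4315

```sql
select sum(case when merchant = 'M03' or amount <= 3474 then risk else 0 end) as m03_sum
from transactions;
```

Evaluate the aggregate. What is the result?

427

txn_id=400: ✗
txn_id=401: ✓ → 48
txn_id=402: ✓ → 75
txn_id=403: ✗
txn_id=404: ✓ → 60
txn_id=405: ✓ → 87
txn_id=406: ✓ → 9
txn_id=407: ✓ → 61
txn_id=408: ✓ → 14
txn_id=409: ✗
txn_id=410: ✓ → 73
txn_id=411: ✗
m03_sum = 48 + 75 + 60 + 87 + 9 + 61 + 14 + 73 = 427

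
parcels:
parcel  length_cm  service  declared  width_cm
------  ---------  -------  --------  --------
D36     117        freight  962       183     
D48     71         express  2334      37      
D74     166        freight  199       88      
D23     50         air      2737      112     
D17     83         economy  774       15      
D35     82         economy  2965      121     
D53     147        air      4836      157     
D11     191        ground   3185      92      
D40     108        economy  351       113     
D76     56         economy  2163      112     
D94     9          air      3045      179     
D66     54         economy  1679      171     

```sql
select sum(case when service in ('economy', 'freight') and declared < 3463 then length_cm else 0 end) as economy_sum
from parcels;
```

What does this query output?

666

parcel=D36: ✓ → 117
parcel=D48: ✗
parcel=D74: ✓ → 166
parcel=D23: ✗
parcel=D17: ✓ → 83
parcel=D35: ✓ → 82
parcel=D53: ✗
parcel=D11: ✗
parcel=D40: ✓ → 108
parcel=D76: ✓ → 56
parcel=D94: ✗
parcel=D66: ✓ → 54
economy_sum = 117 + 166 + 83 + 82 + 108 + 56 + 54 = 666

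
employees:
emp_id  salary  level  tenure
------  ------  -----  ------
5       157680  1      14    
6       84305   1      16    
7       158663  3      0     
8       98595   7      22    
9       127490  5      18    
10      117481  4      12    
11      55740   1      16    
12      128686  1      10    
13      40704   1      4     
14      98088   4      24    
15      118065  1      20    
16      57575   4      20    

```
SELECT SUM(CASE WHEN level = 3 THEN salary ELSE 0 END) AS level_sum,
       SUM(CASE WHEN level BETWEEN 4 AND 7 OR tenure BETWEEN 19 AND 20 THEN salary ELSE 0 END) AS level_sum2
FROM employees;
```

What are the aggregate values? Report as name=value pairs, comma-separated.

level_sum=158663, level_sum2=617294

[level_sum: level = 3]
emp_id=5: ✗
emp_id=6: ✗
emp_id=7: ✓ → 158663
emp_id=8: ✗
emp_id=9: ✗
emp_id=10: ✗
emp_id=11: ✗
emp_id=12: ✗
emp_id=13: ✗
emp_id=14: ✗
emp_id=15: ✗
emp_id=16: ✗
level_sum = 158663
—
[level_sum2: level BETWEEN 4 AND 7 OR tenure BETWEEN 19 AND 20]
emp_id=5: ✗
emp_id=6: ✗
emp_id=7: ✗
emp_id=8: ✓ → 98595
emp_id=9: ✓ → 127490
emp_id=10: ✓ → 117481
emp_id=11: ✗
emp_id=12: ✗
emp_id=13: ✗
emp_id=14: ✓ → 98088
emp_id=15: ✓ → 118065
emp_id=16: ✓ → 57575
level_sum2 = 98595 + 127490 + 117481 + 98088 + 118065 + 57575 = 617294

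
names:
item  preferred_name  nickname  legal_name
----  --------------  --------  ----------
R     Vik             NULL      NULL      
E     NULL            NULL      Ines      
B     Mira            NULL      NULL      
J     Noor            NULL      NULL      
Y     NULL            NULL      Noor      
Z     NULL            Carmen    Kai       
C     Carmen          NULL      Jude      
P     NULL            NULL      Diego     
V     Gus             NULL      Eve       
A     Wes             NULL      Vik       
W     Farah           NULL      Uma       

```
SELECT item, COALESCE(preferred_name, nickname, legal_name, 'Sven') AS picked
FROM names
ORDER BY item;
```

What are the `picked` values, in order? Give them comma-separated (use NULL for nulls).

Wes, Mira, Carmen, Ines, Noor, Diego, Vik, Gus, Farah, Noor, Carmen

item=A: preferred_name=Wes → Wes
item=B: preferred_name=Mira → Mira
item=C: preferred_name=Carmen → Carmen
item=E: preferred_name=NULL, nickname=NULL, legal_name=Ines → Ines
item=J: preferred_name=Noor → Noor
item=P: preferred_name=NULL, nickname=NULL, legal_name=Diego → Diego
item=R: preferred_name=Vik → Vik
item=V: preferred_name=Gus → Gus
item=W: preferred_name=Farah → Farah
item=Y: preferred_name=NULL, nickname=NULL, legal_name=Noor → Noor
item=Z: preferred_name=NULL, nickname=Carmen → Carmen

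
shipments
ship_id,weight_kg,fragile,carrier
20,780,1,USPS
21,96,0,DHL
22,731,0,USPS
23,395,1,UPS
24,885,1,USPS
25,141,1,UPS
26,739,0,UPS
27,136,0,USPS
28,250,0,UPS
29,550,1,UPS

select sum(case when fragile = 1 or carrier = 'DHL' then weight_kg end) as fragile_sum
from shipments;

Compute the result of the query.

2847

ship_id=20: ✓ → 780
ship_id=21: ✓ → 96
ship_id=22: ✗
ship_id=23: ✓ → 395
ship_id=24: ✓ → 885
ship_id=25: ✓ → 141
ship_id=26: ✗
ship_id=27: ✗
ship_id=28: ✗
ship_id=29: ✓ → 550
fragile_sum = 780 + 96 + 395 + 885 + 141 + 550 = 2847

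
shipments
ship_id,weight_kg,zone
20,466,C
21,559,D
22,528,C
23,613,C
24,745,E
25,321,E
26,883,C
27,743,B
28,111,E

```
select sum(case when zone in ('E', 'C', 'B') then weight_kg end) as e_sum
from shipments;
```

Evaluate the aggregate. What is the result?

ship_id=20: ✓ → 466
ship_id=21: ✗
ship_id=22: ✓ → 528
ship_id=23: ✓ → 613
ship_id=24: ✓ → 745
ship_id=25: ✓ → 321
ship_id=26: ✓ → 883
ship_id=27: ✓ → 743
ship_id=28: ✓ → 111
e_sum = 466 + 528 + 613 + 745 + 321 + 883 + 743 + 111 = 4410

4410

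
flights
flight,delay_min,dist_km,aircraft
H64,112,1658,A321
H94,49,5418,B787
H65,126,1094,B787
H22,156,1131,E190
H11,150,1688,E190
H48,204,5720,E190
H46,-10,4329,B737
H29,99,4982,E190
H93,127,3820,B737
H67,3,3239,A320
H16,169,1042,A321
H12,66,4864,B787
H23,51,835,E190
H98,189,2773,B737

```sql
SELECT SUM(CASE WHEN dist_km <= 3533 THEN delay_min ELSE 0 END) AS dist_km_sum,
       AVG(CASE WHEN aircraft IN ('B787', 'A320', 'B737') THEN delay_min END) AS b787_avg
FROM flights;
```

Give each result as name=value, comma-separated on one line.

dist_km_sum=956, b787_avg=78.5714285714

[dist_km_sum: dist_km <= 3533]
flight=H64: ✓ → 112
flight=H94: ✗
flight=H65: ✓ → 126
flight=H22: ✓ → 156
flight=H11: ✓ → 150
flight=H48: ✗
flight=H46: ✗
flight=H29: ✗
flight=H93: ✗
flight=H67: ✓ → 3
flight=H16: ✓ → 169
flight=H12: ✗
flight=H23: ✓ → 51
flight=H98: ✓ → 189
dist_km_sum = 112 + 126 + 156 + 150 + 3 + 169 + 51 + 189 = 956
—
[b787_avg: aircraft IN ('B787', 'A320', 'B737')]
flight=H64: ✗
flight=H94: ✓ → 49
flight=H65: ✓ → 126
flight=H22: ✗
flight=H11: ✗
flight=H48: ✗
flight=H46: ✓ → -10
flight=H29: ✗
flight=H93: ✓ → 127
flight=H67: ✓ → 3
flight=H16: ✗
flight=H12: ✓ → 66
flight=H23: ✗
flight=H98: ✓ → 189
b787_avg = (49 + 126 + -10 + 127 + 3 + 66 + 189) / 7 = 78.5714285714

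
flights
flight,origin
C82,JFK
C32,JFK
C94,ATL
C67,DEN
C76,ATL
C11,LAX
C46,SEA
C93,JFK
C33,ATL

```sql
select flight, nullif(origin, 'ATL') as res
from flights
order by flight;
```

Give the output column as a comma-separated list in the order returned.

LAX, JFK, NULL, SEA, DEN, NULL, JFK, JFK, NULL

flight=C11: origin=LAX vs ATL: differ → LAX
flight=C32: origin=JFK vs ATL: differ → JFK
flight=C33: origin=ATL vs ATL: equal → NULL
flight=C46: origin=SEA vs ATL: differ → SEA
flight=C67: origin=DEN vs ATL: differ → DEN
flight=C76: origin=ATL vs ATL: equal → NULL
flight=C82: origin=JFK vs ATL: differ → JFK
flight=C93: origin=JFK vs ATL: differ → JFK
flight=C94: origin=ATL vs ATL: equal → NULL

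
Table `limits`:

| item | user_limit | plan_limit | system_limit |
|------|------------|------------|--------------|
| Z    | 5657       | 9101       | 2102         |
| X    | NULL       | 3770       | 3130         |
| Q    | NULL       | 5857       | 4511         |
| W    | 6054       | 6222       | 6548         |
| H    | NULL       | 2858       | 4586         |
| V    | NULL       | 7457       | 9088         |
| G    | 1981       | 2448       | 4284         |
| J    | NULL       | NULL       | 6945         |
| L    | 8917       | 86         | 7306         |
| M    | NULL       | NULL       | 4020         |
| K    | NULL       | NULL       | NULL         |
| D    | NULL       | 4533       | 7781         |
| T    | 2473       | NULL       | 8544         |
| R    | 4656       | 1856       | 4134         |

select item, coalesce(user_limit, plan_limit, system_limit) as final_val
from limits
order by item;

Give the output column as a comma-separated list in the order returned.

4533, 1981, 2858, 6945, NULL, 8917, 4020, 5857, 4656, 2473, 7457, 6054, 3770, 5657

item=D: user_limit=NULL, plan_limit=4533 → 4533
item=G: user_limit=1981 → 1981
item=H: user_limit=NULL, plan_limit=2858 → 2858
item=J: user_limit=NULL, plan_limit=NULL, system_limit=6945 → 6945
item=K: user_limit=NULL, plan_limit=NULL, system_limit=NULL (all NULL) → NULL
item=L: user_limit=8917 → 8917
item=M: user_limit=NULL, plan_limit=NULL, system_limit=4020 → 4020
item=Q: user_limit=NULL, plan_limit=5857 → 5857
item=R: user_limit=4656 → 4656
item=T: user_limit=2473 → 2473
item=V: user_limit=NULL, plan_limit=7457 → 7457
item=W: user_limit=6054 → 6054
item=X: user_limit=NULL, plan_limit=3770 → 3770
item=Z: user_limit=5657 → 5657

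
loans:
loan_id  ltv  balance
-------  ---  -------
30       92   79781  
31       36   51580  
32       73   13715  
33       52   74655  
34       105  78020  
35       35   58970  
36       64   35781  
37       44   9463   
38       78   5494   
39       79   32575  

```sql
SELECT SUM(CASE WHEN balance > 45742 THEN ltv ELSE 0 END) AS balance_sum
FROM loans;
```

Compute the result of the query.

loan_id=30: ✓ → 92
loan_id=31: ✓ → 36
loan_id=32: ✗
loan_id=33: ✓ → 52
loan_id=34: ✓ → 105
loan_id=35: ✓ → 35
loan_id=36: ✗
loan_id=37: ✗
loan_id=38: ✗
loan_id=39: ✗
balance_sum = 92 + 36 + 52 + 105 + 35 = 320

320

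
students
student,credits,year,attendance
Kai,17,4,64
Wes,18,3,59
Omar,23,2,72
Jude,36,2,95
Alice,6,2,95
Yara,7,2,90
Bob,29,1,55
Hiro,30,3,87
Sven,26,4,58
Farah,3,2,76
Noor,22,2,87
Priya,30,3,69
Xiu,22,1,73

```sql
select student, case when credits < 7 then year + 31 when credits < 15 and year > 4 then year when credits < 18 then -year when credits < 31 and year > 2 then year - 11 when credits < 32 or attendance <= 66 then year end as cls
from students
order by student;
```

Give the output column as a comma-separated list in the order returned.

33, 1, 33, -8, NULL, -4, 2, 2, -8, -7, -8, 1, -2

student=Alice: credits < 7 → 33
student=Bob: credits < 32 or attendance <= 66 → 1
student=Farah: credits < 7 → 33
student=Hiro: credits < 31 and year > 2 → -8
student=Jude: (no match → NULL) → NULL
student=Kai: credits < 18 → -4
student=Noor: credits < 32 or attendance <= 66 → 2
student=Omar: credits < 32 or attendance <= 66 → 2
student=Priya: credits < 31 and year > 2 → -8
student=Sven: credits < 31 and year > 2 → -7
student=Wes: credits < 31 and year > 2 → -8
student=Xiu: credits < 32 or attendance <= 66 → 1
student=Yara: credits < 18 → -2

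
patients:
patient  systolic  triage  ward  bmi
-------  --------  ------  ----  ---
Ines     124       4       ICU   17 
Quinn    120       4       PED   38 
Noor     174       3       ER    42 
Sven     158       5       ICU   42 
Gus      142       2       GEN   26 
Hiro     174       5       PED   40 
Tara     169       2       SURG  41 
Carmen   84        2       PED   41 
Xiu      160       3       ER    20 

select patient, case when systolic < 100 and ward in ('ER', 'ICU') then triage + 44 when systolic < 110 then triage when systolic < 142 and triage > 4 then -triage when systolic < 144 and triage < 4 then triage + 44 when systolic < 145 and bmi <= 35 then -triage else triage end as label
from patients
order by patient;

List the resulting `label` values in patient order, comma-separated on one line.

2, 46, 5, -4, 3, 4, 5, 2, 3

patient=Carmen: systolic < 110 → 2
patient=Gus: systolic < 144 and triage < 4 → 46
patient=Hiro: ELSE → 5
patient=Ines: systolic < 145 and bmi <= 35 → -4
patient=Noor: ELSE → 3
patient=Quinn: ELSE → 4
patient=Sven: ELSE → 5
patient=Tara: ELSE → 2
patient=Xiu: ELSE → 3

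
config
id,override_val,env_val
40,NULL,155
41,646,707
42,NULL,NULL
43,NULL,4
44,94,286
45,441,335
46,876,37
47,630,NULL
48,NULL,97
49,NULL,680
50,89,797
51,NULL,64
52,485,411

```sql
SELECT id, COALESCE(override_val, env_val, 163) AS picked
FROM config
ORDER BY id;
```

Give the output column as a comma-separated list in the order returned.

id=40: override_val=NULL, env_val=155 → 155
id=41: override_val=646 → 646
id=42: override_val=NULL, env_val=NULL, → literal 163 → 163
id=43: override_val=NULL, env_val=4 → 4
id=44: override_val=94 → 94
id=45: override_val=441 → 441
id=46: override_val=876 → 876
id=47: override_val=630 → 630
id=48: override_val=NULL, env_val=97 → 97
id=49: override_val=NULL, env_val=680 → 680
id=50: override_val=89 → 89
id=51: override_val=NULL, env_val=64 → 64
id=52: override_val=485 → 485

155, 646, 163, 4, 94, 441, 876, 630, 97, 680, 89, 64, 485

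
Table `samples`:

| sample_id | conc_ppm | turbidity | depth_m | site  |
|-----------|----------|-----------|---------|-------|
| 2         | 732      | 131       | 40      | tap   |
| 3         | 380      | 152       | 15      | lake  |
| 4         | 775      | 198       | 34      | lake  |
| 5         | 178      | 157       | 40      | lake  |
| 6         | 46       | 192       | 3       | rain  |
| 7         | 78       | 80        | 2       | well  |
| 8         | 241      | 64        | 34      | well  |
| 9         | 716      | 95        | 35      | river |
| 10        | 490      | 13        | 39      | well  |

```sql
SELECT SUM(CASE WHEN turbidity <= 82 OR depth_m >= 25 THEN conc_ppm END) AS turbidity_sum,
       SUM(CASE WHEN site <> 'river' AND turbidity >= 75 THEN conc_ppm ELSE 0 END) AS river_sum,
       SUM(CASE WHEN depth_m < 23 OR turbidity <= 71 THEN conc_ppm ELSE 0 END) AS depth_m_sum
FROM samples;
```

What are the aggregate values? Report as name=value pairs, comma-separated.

turbidity_sum=3210, river_sum=2189, depth_m_sum=1235

[turbidity_sum: turbidity <= 82 OR depth_m >= 25]
sample_id=2: ✓ → 732
sample_id=3: ✗
sample_id=4: ✓ → 775
sample_id=5: ✓ → 178
sample_id=6: ✗
sample_id=7: ✓ → 78
sample_id=8: ✓ → 241
sample_id=9: ✓ → 716
sample_id=10: ✓ → 490
turbidity_sum = 732 + 775 + 178 + 78 + 241 + 716 + 490 = 3210
—
[river_sum: site <> 'river' AND turbidity >= 75]
sample_id=2: ✓ → 732
sample_id=3: ✓ → 380
sample_id=4: ✓ → 775
sample_id=5: ✓ → 178
sample_id=6: ✓ → 46
sample_id=7: ✓ → 78
sample_id=8: ✗
sample_id=9: ✗
sample_id=10: ✗
river_sum = 732 + 380 + 775 + 178 + 46 + 78 = 2189
—
[depth_m_sum: depth_m < 23 OR turbidity <= 71]
sample_id=2: ✗
sample_id=3: ✓ → 380
sample_id=4: ✗
sample_id=5: ✗
sample_id=6: ✓ → 46
sample_id=7: ✓ → 78
sample_id=8: ✓ → 241
sample_id=9: ✗
sample_id=10: ✓ → 490
depth_m_sum = 380 + 46 + 78 + 241 + 490 = 1235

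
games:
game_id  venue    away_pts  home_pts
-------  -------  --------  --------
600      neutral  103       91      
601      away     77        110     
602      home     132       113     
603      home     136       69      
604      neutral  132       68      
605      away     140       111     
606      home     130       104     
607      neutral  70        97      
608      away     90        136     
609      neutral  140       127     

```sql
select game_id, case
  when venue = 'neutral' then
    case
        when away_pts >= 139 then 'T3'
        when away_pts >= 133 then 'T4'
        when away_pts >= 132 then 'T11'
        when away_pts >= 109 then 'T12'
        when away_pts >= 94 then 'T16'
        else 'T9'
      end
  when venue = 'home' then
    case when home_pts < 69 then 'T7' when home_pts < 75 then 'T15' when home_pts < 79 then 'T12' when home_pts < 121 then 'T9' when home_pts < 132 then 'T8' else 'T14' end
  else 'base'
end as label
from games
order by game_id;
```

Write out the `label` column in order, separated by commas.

T16, base, T9, T15, T11, base, T9, T9, base, T3

game_id=600: venue='neutral' → inner[away_pts >= 94] → T16
game_id=601: venue='away' → outer ELSE → base
game_id=602: venue='home' → inner[home_pts < 121] → T9
game_id=603: venue='home' → inner[home_pts < 75] → T15
game_id=604: venue='neutral' → inner[away_pts >= 132] → T11
game_id=605: venue='away' → outer ELSE → base
game_id=606: venue='home' → inner[home_pts < 121] → T9
game_id=607: venue='neutral' → inner[ELSE] → T9
game_id=608: venue='away' → outer ELSE → base
game_id=609: venue='neutral' → inner[away_pts >= 139] → T3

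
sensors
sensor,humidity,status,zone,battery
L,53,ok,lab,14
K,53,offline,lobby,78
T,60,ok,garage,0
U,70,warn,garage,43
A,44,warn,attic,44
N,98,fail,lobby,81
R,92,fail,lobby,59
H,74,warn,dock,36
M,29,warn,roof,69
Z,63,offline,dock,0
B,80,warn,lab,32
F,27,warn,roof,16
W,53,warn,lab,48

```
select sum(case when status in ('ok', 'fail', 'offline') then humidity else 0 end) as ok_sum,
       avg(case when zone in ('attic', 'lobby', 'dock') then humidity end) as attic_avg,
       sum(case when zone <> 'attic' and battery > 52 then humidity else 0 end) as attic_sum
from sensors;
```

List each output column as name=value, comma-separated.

[ok_sum: status in ('ok', 'fail', 'offline')]
sensor=L: ✓ → 53
sensor=K: ✓ → 53
sensor=T: ✓ → 60
sensor=U: ✗
sensor=A: ✗
sensor=N: ✓ → 98
sensor=R: ✓ → 92
sensor=H: ✗
sensor=M: ✗
sensor=Z: ✓ → 63
sensor=B: ✗
sensor=F: ✗
sensor=W: ✗
ok_sum = 53 + 53 + 60 + 98 + 92 + 63 = 419
—
[attic_avg: zone in ('attic', 'lobby', 'dock')]
sensor=L: ✗
sensor=K: ✓ → 53
sensor=T: ✗
sensor=U: ✗
sensor=A: ✓ → 44
sensor=N: ✓ → 98
sensor=R: ✓ → 92
sensor=H: ✓ → 74
sensor=M: ✗
sensor=Z: ✓ → 63
sensor=B: ✗
sensor=F: ✗
sensor=W: ✗
attic_avg = (53 + 44 + 98 + 92 + 74 + 63) / 6 = 70.6666666667
—
[attic_sum: zone <> 'attic' and battery > 52]
sensor=L: ✗
sensor=K: ✓ → 53
sensor=T: ✗
sensor=U: ✗
sensor=A: ✗
sensor=N: ✓ → 98
sensor=R: ✓ → 92
sensor=H: ✗
sensor=M: ✓ → 29
sensor=Z: ✗
sensor=B: ✗
sensor=F: ✗
sensor=W: ✗
attic_sum = 53 + 98 + 92 + 29 = 272

ok_sum=419, attic_avg=70.6666666667, attic_sum=272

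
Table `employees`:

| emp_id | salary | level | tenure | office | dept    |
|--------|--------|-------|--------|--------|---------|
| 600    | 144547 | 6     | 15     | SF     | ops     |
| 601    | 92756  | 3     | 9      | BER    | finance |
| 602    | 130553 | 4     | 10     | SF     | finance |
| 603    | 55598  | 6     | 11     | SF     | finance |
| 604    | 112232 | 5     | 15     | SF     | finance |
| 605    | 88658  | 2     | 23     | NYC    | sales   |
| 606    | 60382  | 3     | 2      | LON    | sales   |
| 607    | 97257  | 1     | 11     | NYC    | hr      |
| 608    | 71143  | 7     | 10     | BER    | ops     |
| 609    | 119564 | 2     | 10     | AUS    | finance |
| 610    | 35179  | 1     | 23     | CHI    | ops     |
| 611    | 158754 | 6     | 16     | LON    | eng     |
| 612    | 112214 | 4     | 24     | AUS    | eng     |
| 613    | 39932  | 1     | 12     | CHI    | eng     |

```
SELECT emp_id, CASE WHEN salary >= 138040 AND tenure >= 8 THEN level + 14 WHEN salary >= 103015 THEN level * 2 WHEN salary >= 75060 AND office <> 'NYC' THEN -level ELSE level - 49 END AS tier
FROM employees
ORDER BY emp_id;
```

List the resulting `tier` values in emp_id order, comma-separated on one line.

emp_id=600: salary >= 138040 AND tenure >= 8 → 20
emp_id=601: salary >= 75060 AND office <> 'NYC' → -3
emp_id=602: salary >= 103015 → 8
emp_id=603: ELSE → -43
emp_id=604: salary >= 103015 → 10
emp_id=605: ELSE → -47
emp_id=606: ELSE → -46
emp_id=607: ELSE → -48
emp_id=608: ELSE → -42
emp_id=609: salary >= 103015 → 4
emp_id=610: ELSE → -48
emp_id=611: salary >= 138040 AND tenure >= 8 → 20
emp_id=612: salary >= 103015 → 8
emp_id=613: ELSE → -48

20, -3, 8, -43, 10, -47, -46, -48, -42, 4, -48, 20, 8, -48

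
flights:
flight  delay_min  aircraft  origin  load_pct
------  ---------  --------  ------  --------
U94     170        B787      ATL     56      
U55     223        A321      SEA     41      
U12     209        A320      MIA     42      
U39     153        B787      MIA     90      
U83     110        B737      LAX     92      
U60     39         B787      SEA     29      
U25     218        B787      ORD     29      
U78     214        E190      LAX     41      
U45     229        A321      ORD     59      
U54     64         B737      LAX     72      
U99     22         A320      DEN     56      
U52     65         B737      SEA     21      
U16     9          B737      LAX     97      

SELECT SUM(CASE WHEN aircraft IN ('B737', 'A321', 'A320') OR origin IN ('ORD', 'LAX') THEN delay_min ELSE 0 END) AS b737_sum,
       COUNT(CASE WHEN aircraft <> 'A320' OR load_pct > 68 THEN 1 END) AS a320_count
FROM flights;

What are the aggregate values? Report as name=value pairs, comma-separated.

[b737_sum: aircraft IN ('B737', 'A321', 'A320') OR origin IN ('ORD', 'LAX')]
flight=U94: ✗
flight=U55: ✓ → 223
flight=U12: ✓ → 209
flight=U39: ✗
flight=U83: ✓ → 110
flight=U60: ✗
flight=U25: ✓ → 218
flight=U78: ✓ → 214
flight=U45: ✓ → 229
flight=U54: ✓ → 64
flight=U99: ✓ → 22
flight=U52: ✓ → 65
flight=U16: ✓ → 9
b737_sum = 223 + 209 + 110 + 218 + 214 + 229 + 64 + 22 + 65 + 9 = 1363
—
[a320_count: aircraft <> 'A320' OR load_pct > 68]
flight=U94: ✓ → 1
flight=U55: ✓ → 1
flight=U12: ✗
flight=U39: ✓ → 1
flight=U83: ✓ → 1
flight=U60: ✓ → 1
flight=U25: ✓ → 1
flight=U78: ✓ → 1
flight=U45: ✓ → 1
flight=U54: ✓ → 1
flight=U99: ✗
flight=U52: ✓ → 1
flight=U16: ✓ → 1
a320_count = COUNT(1, 1, 1, 1, 1, 1, 1, 1, 1, 1, 1) = 11

b737_sum=1363, a320_count=11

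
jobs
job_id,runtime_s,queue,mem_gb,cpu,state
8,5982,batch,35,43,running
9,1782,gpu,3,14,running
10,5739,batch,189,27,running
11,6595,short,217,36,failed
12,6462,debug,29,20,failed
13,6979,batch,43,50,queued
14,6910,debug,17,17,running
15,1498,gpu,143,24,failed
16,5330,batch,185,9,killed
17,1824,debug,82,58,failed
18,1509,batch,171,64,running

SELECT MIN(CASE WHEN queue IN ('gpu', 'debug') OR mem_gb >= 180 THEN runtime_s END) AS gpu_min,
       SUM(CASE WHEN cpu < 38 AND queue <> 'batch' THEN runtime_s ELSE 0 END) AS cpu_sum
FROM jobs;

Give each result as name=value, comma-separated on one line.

[gpu_min: queue IN ('gpu', 'debug') OR mem_gb >= 180]
job_id=8: ✗
job_id=9: ✓ → 1782
job_id=10: ✓ → 5739
job_id=11: ✓ → 6595
job_id=12: ✓ → 6462
job_id=13: ✗
job_id=14: ✓ → 6910
job_id=15: ✓ → 1498
job_id=16: ✓ → 5330
job_id=17: ✓ → 1824
job_id=18: ✗
gpu_min = MIN(1782, 5739, 6595, 6462, 6910, 1498, 5330, 1824) = 1498
—
[cpu_sum: cpu < 38 AND queue <> 'batch']
job_id=8: ✗
job_id=9: ✓ → 1782
job_id=10: ✗
job_id=11: ✓ → 6595
job_id=12: ✓ → 6462
job_id=13: ✗
job_id=14: ✓ → 6910
job_id=15: ✓ → 1498
job_id=16: ✗
job_id=17: ✗
job_id=18: ✗
cpu_sum = 1782 + 6595 + 6462 + 6910 + 1498 = 23247

gpu_min=1498, cpu_sum=23247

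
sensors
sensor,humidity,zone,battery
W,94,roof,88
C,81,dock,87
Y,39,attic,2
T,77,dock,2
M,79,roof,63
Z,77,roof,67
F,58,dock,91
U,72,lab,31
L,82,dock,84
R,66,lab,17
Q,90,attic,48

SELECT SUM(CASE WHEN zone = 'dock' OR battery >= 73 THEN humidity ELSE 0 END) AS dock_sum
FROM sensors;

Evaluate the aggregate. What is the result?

sensor=W: ✓ → 94
sensor=C: ✓ → 81
sensor=Y: ✗
sensor=T: ✓ → 77
sensor=M: ✗
sensor=Z: ✗
sensor=F: ✓ → 58
sensor=U: ✗
sensor=L: ✓ → 82
sensor=R: ✗
sensor=Q: ✗
dock_sum = 94 + 81 + 77 + 58 + 82 = 392

392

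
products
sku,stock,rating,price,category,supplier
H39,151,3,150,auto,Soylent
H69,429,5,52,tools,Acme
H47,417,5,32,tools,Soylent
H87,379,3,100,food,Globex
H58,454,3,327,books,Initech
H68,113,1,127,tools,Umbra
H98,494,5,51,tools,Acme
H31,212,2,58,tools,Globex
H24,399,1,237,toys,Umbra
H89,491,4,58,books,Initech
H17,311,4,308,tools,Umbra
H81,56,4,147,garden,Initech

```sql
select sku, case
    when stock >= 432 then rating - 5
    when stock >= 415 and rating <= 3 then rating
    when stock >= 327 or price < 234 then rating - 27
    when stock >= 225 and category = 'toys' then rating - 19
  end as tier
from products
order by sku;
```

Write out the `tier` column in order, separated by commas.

NULL, -26, -25, -24, -22, -2, -26, -22, -23, -24, -1, 0

sku=H17: (no match → NULL) → NULL
sku=H24: stock >= 327 or price < 234 → -26
sku=H31: stock >= 327 or price < 234 → -25
sku=H39: stock >= 327 or price < 234 → -24
sku=H47: stock >= 327 or price < 234 → -22
sku=H58: stock >= 432 → -2
sku=H68: stock >= 327 or price < 234 → -26
sku=H69: stock >= 327 or price < 234 → -22
sku=H81: stock >= 327 or price < 234 → -23
sku=H87: stock >= 327 or price < 234 → -24
sku=H89: stock >= 432 → -1
sku=H98: stock >= 432 → 0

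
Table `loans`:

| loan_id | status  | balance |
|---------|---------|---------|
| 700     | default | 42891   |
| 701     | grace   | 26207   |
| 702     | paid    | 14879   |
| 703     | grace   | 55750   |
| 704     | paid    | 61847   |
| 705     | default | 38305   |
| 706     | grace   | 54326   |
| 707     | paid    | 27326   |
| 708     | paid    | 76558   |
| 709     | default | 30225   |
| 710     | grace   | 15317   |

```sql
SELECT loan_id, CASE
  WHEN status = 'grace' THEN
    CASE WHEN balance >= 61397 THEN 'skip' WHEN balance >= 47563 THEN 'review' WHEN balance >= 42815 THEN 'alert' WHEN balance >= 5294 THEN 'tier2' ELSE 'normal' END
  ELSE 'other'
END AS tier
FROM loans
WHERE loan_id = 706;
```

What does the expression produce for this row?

loan_id = 706: status=grace, balance=54326.
status='grace' → inner[balance >= 47563] → review

review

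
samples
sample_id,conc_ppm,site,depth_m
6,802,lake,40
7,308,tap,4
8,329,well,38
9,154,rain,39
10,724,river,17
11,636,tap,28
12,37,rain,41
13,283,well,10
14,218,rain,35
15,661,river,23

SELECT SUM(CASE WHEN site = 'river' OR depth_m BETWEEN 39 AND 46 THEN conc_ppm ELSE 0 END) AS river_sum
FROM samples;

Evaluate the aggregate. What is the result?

sample_id=6: ✓ → 802
sample_id=7: ✗
sample_id=8: ✗
sample_id=9: ✓ → 154
sample_id=10: ✓ → 724
sample_id=11: ✗
sample_id=12: ✓ → 37
sample_id=13: ✗
sample_id=14: ✗
sample_id=15: ✓ → 661
river_sum = 802 + 154 + 724 + 37 + 661 = 2378

2378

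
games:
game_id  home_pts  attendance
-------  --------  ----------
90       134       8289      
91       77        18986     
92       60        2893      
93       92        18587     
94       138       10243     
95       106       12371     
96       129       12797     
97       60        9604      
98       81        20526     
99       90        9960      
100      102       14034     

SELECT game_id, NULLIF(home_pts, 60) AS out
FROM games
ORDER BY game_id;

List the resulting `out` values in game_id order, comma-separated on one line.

game_id=90: home_pts=134 vs 60: differ → 134
game_id=91: home_pts=77 vs 60: differ → 77
game_id=92: home_pts=60 vs 60: equal → NULL
game_id=93: home_pts=92 vs 60: differ → 92
game_id=94: home_pts=138 vs 60: differ → 138
game_id=95: home_pts=106 vs 60: differ → 106
game_id=96: home_pts=129 vs 60: differ → 129
game_id=97: home_pts=60 vs 60: equal → NULL
game_id=98: home_pts=81 vs 60: differ → 81
game_id=99: home_pts=90 vs 60: differ → 90
game_id=100: home_pts=102 vs 60: differ → 102

134, 77, NULL, 92, 138, 106, 129, NULL, 81, 90, 102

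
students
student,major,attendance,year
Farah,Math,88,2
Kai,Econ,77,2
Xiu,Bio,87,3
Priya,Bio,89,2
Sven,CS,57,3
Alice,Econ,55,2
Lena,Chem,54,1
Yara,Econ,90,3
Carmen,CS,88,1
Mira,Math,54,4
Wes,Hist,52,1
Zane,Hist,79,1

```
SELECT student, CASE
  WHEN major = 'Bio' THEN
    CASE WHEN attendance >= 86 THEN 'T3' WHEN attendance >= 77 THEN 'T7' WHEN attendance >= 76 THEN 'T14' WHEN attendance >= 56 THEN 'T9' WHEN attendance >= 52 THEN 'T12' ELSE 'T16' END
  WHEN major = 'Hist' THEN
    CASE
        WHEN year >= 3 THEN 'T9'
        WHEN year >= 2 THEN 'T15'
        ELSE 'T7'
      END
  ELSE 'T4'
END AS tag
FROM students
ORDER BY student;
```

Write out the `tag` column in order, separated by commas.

T4, T4, T4, T4, T4, T4, T3, T4, T7, T3, T4, T7

student=Alice: major='Econ' → outer ELSE → T4
student=Carmen: major='CS' → outer ELSE → T4
student=Farah: major='Math' → outer ELSE → T4
student=Kai: major='Econ' → outer ELSE → T4
student=Lena: major='Chem' → outer ELSE → T4
student=Mira: major='Math' → outer ELSE → T4
student=Priya: major='Bio' → inner[attendance >= 86] → T3
student=Sven: major='CS' → outer ELSE → T4
student=Wes: major='Hist' → inner[ELSE] → T7
student=Xiu: major='Bio' → inner[attendance >= 86] → T3
student=Yara: major='Econ' → outer ELSE → T4
student=Zane: major='Hist' → inner[ELSE] → T7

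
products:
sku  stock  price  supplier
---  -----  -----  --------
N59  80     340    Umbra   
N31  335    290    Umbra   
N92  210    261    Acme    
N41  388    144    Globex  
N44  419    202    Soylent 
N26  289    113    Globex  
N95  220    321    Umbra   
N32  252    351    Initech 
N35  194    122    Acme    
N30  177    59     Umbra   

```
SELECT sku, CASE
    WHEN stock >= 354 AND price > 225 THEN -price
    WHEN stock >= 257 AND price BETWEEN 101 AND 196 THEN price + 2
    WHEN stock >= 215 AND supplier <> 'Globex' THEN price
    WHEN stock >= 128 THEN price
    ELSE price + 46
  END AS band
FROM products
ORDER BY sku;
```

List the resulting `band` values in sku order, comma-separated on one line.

115, 59, 290, 351, 122, 146, 202, 386, 261, 321

sku=N26: stock >= 257 AND price BETWEEN 101 AND 196 → 115
sku=N30: stock >= 128 → 59
sku=N31: stock >= 215 AND supplier <> 'Globex' → 290
sku=N32: stock >= 215 AND supplier <> 'Globex' → 351
sku=N35: stock >= 128 → 122
sku=N41: stock >= 257 AND price BETWEEN 101 AND 196 → 146
sku=N44: stock >= 215 AND supplier <> 'Globex' → 202
sku=N59: ELSE → 386
sku=N92: stock >= 128 → 261
sku=N95: stock >= 215 AND supplier <> 'Globex' → 321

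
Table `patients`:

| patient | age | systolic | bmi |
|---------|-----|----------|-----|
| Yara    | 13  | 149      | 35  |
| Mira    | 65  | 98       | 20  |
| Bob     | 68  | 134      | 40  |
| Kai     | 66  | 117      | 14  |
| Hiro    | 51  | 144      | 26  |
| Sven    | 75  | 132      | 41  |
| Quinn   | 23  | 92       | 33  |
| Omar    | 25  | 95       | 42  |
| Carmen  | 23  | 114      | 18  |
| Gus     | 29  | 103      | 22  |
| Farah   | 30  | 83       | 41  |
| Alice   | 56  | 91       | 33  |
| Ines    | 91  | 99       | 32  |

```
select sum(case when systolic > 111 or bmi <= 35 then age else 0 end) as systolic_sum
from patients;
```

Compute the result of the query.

560

patient=Yara: ✓ → 13
patient=Mira: ✓ → 65
patient=Bob: ✓ → 68
patient=Kai: ✓ → 66
patient=Hiro: ✓ → 51
patient=Sven: ✓ → 75
patient=Quinn: ✓ → 23
patient=Omar: ✗
patient=Carmen: ✓ → 23
patient=Gus: ✓ → 29
patient=Farah: ✗
patient=Alice: ✓ → 56
patient=Ines: ✓ → 91
systolic_sum = 13 + 65 + 68 + 66 + 51 + 75 + 23 + 23 + 29 + 56 + 91 = 560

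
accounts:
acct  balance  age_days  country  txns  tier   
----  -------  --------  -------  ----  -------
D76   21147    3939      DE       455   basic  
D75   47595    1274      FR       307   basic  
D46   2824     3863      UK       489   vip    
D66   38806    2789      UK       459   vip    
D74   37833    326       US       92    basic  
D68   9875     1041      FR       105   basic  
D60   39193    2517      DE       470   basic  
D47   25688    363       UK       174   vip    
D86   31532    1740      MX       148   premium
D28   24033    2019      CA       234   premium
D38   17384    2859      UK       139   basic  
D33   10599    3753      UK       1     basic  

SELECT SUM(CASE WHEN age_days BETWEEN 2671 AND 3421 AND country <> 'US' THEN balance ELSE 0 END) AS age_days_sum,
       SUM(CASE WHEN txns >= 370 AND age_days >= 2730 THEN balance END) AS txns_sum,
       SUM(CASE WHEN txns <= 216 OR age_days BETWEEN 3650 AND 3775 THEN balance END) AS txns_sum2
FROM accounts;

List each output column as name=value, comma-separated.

age_days_sum=56190, txns_sum=62777, txns_sum2=132911

[age_days_sum: age_days BETWEEN 2671 AND 3421 AND country <> 'US']
acct=D76: ✗
acct=D75: ✗
acct=D46: ✗
acct=D66: ✓ → 38806
acct=D74: ✗
acct=D68: ✗
acct=D60: ✗
acct=D47: ✗
acct=D86: ✗
acct=D28: ✗
acct=D38: ✓ → 17384
acct=D33: ✗
age_days_sum = 38806 + 17384 = 56190
—
[txns_sum: txns >= 370 AND age_days >= 2730]
acct=D76: ✓ → 21147
acct=D75: ✗
acct=D46: ✓ → 2824
acct=D66: ✓ → 38806
acct=D74: ✗
acct=D68: ✗
acct=D60: ✗
acct=D47: ✗
acct=D86: ✗
acct=D28: ✗
acct=D38: ✗
acct=D33: ✗
txns_sum = 21147 + 2824 + 38806 = 62777
—
[txns_sum2: txns <= 216 OR age_days BETWEEN 3650 AND 3775]
acct=D76: ✗
acct=D75: ✗
acct=D46: ✗
acct=D66: ✗
acct=D74: ✓ → 37833
acct=D68: ✓ → 9875
acct=D60: ✗
acct=D47: ✓ → 25688
acct=D86: ✓ → 31532
acct=D28: ✗
acct=D38: ✓ → 17384
acct=D33: ✓ → 10599
txns_sum2 = 37833 + 9875 + 25688 + 31532 + 17384 + 10599 = 132911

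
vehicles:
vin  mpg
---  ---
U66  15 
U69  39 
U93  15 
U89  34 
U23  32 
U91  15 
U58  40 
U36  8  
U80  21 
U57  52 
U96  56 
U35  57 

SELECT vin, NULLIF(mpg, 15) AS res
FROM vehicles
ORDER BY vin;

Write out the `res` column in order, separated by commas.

vin=U23: mpg=32 vs 15: differ → 32
vin=U35: mpg=57 vs 15: differ → 57
vin=U36: mpg=8 vs 15: differ → 8
vin=U57: mpg=52 vs 15: differ → 52
vin=U58: mpg=40 vs 15: differ → 40
vin=U66: mpg=15 vs 15: equal → NULL
vin=U69: mpg=39 vs 15: differ → 39
vin=U80: mpg=21 vs 15: differ → 21
vin=U89: mpg=34 vs 15: differ → 34
vin=U91: mpg=15 vs 15: equal → NULL
vin=U93: mpg=15 vs 15: equal → NULL
vin=U96: mpg=56 vs 15: differ → 56

32, 57, 8, 52, 40, NULL, 39, 21, 34, NULL, NULL, 56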